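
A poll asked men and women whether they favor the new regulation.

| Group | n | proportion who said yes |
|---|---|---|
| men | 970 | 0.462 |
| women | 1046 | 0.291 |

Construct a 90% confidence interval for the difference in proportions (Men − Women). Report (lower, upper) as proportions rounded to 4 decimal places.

(0.1360, 0.2060)

Each SE is √(p̂(1−p̂)/n): √(0.4620·0.5380/970) = 0.01601 and √(0.2910·0.7090/1046) = 0.01404.
SE(p̂₁ − p̂₂) = √(SE₁² + SE₂²) = √(0.0002563201 + 0.0001971216) = 0.02129, since the two samples are independent.
At 90% confidence z* = 1.645; margin = 1.645 × 0.02129 = 0.03502.
The difference is 0.4620 − 0.2910 = 0.1710, so the interval is 0.1710 ± 0.03502 = (0.1360, 0.2060).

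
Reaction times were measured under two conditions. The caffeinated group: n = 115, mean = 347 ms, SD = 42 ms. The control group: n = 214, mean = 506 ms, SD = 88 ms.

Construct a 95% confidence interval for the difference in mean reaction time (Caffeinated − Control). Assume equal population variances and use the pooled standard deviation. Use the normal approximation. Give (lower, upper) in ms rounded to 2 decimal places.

(-176.05, -141.95)

Pooled variance s_p² = [114·42² + 213·88²] / (115+214−2) = 5659.2294, so s_p = 75.2278.
SE_diff = s_p·√(1/n₁ + 1/n₂) = 75.2278·√(1/115 + 1/214) = 8.6980.
z* = 1.960; margin = 1.960 × 8.6980 = 17.0481.
Difference = 347 − 506 = -159.0000.
-159.0000 ± 17.0481 → (-176.05, -141.95).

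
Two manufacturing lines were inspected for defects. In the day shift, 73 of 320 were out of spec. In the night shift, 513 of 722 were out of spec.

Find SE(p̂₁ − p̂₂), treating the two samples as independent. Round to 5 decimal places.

Sample proportions: 73/320 = 0.2281, 513/722 = 0.7105.
Each SE is √(p̂(1−p̂)/n): √(0.2281·0.7719/320) = 0.02346 and √(0.7105·0.2895/722) = 0.01688.
SE(p̂₁ − p̂₂) = √(SE₁² + SE₂²) = √(0.0005503716 + 0.0002849344) = 0.02890, since the two samples are independent.

0.02890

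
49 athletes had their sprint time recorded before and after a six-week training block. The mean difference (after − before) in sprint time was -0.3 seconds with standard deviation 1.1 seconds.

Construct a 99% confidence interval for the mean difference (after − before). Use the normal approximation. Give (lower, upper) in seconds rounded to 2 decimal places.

(-0.70, 0.10)

This is a matched-pairs design, so SE = s_d/√n = 1.1/√49 = 0.1571.
Margin = 2.576 × 0.1571 = 0.4047; the interval is -0.3 ± 0.4047 = (-0.70, 0.10).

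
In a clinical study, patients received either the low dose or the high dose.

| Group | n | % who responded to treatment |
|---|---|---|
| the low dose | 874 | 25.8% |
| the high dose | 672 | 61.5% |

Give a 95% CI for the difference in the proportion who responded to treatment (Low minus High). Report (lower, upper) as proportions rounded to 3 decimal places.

(-0.404, -0.310)

Each SE is √(p̂(1−p̂)/n): √(0.2580·0.7420/874) = 0.01480 and √(0.6150·0.3850/672) = 0.01877.
SE(p̂₁ − p̂₂) = √(SE₁² + SE₂²) = √(0.00021904 + 0.0003523129) = 0.02390, since the two samples are independent.
At 95% confidence z* = 1.960; margin = 1.960 × 0.02390 = 0.04684.
The difference is 0.2580 − 0.6150 = -0.3570, so the interval is -0.3570 ± 0.04684 = (-0.404, -0.310).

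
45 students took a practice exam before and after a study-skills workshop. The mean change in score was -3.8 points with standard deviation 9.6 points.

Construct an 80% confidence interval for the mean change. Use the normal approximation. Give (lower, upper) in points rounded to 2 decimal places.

(-5.63, -1.97)

Paired design: SE = s_d/√n = 9.6/√45 = 1.4311.
z* = 1.282; margin of error = 1.282 × 1.4311 = 1.8347.
-3.8 ± 1.8347 → (-5.63, -1.97).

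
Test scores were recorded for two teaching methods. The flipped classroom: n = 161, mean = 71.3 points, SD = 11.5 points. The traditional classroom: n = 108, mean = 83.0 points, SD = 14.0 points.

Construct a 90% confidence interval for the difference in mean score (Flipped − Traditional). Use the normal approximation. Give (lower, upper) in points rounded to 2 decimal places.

Standard errors of each mean: 11.5/√161 = 0.9063 and 14.0/√108 = 1.3472.
SE(x̄₁ − x̄₂) = √(0.9063² + 1.3472²) = 1.6237 for independent samples with unequal variances.
With z* = 1.645, the margin is 1.645 × 1.6237 = 2.6710.
x̄₁ − x̄₂ = 71.3 − 83.0 = -11.7000; the interval is -11.7000 ± 2.6710 = (-14.37, -9.03).

(-14.37, -9.03)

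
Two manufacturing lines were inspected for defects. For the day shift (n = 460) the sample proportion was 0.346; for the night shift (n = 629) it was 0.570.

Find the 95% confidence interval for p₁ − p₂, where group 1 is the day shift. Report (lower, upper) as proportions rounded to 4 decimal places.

The two standard errors are √(0.3460×0.6540/460) = 0.02218 and √(0.5700×0.4300/629) = 0.01974.
Because the samples are independent, SE_diff = √(0.02218² + 0.01974²) = 0.02969.
Using z* = 1.960 for 95%, ME = 1.960 × 0.02969 = 0.05819.
p̂₁ − p̂₂ = -0.2240; interval -0.2240 ± 0.05819 gives (-0.2822, -0.1658).

(-0.2822, -0.1658)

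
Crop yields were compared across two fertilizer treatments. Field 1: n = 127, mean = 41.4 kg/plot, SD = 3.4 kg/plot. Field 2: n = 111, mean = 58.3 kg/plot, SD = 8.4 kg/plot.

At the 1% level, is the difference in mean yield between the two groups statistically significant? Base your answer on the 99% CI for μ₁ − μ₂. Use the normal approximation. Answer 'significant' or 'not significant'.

significant

Per-group SEs: s₁/√n₁ = 3.4/√127 = 0.3017, s₂/√n₂ = 8.4/√111 = 0.7973.
Unpooled SE of the difference: √(0.09102289 + 0.63568729) = 0.8525.
Margin of error = z* · SE = 2.576 × 0.8525 = 2.1960.
x̄₁ − x̄₂ = 41.4 − 58.3 = -16.9000.
CI: -16.9000 ± 2.1960 = (-19.0960, -14.7040).
The interval (-19.0960, -14.7040) does not contain 0, so the difference is significant.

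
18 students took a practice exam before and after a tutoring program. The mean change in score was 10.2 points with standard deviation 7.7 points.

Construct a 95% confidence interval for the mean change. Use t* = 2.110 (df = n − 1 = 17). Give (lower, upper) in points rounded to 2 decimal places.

(6.37, 14.03)

Paired design: SE = s_d/√n = 7.7/√18 = 1.8149.
t* = 2.110; margin of error = 2.110 × 1.8149 = 3.8294.
10.2 ± 3.8294 → (6.37, 14.03).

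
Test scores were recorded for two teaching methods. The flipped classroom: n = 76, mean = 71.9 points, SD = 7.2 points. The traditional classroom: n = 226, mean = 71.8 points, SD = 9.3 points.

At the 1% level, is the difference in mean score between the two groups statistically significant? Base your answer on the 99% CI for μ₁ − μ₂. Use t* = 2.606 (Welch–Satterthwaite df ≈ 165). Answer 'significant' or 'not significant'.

not significant

Per-group SEs: s₁/√n₁ = 7.2/√76 = 0.8259, s₂/√n₂ = 9.3/√226 = 0.6186.
Unpooled SE of the difference: √(0.68211081 + 0.38266596) = 1.0319.
Margin of error = t* · SE = 2.606 × 1.0319 = 2.6891.
x̄₁ − x̄₂ = 71.9 − 71.8 = 0.1000.
CI: 0.1000 ± 2.6891 = (-2.5891, 2.7891).
The interval (-2.5891, 2.7891) contains 0, so the difference is not significant.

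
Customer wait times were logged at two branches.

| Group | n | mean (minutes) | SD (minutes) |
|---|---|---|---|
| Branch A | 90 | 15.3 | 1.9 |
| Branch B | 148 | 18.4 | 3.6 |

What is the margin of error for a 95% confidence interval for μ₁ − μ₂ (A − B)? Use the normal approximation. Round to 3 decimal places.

0.700

Standard errors of each mean: 1.9/√90 = 0.2003 and 3.6/√148 = 0.2959.
SE(x̄₁ − x̄₂) = √(0.2003² + 0.2959²) = 0.3573 for independent samples with unequal variances.
With z* = 1.960, the margin is 1.960 × 0.3573 = 0.7003.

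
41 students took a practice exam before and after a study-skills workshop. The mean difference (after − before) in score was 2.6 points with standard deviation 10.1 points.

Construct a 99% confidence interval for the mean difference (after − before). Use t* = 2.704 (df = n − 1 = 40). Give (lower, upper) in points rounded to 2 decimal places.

(-1.67, 6.87)

Paired design: SE = s_d/√n = 10.1/√41 = 1.5774.
t* = 2.704; margin of error = 2.704 × 1.5774 = 4.2653.
2.6 ± 4.2653 → (-1.67, 6.87).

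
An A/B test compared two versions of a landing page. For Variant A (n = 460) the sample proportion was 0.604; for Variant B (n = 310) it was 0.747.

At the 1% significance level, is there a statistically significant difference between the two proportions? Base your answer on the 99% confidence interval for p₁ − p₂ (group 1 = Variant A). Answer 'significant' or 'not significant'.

significant

The two standard errors are √(0.6040×0.3960/460) = 0.02280 and √(0.7470×0.2530/310) = 0.02469.
Because the samples are independent, SE_diff = √(0.02280² + 0.02469²) = 0.03361.
Using z* = 2.576 for 99%, ME = 2.576 × 0.03361 = 0.08658.
p̂₁ − p̂₂ = -0.1430; interval -0.1430 ± 0.08658 gives (-0.22958, -0.05642).
The interval (-0.22958, -0.05642) does not contain 0, so the difference is significant.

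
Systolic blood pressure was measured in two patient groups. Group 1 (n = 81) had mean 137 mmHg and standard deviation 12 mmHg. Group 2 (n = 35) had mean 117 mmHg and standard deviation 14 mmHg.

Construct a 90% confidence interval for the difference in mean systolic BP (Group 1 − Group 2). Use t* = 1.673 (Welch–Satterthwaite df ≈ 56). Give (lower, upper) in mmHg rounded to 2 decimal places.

Standard errors of each mean: 12/√81 = 1.3333 and 14/√35 = 2.3664.
SE(x̄₁ − x̄₂) = √(1.3333² + 2.3664²) = 2.7162 for independent samples with unequal variances.
With t* = 1.673, the margin is 1.673 × 2.7162 = 4.5442.
x̄₁ − x̄₂ = 137 − 117 = 20.0000; the interval is 20.0000 ± 4.5442 = (15.46, 24.54).

(15.46, 24.54)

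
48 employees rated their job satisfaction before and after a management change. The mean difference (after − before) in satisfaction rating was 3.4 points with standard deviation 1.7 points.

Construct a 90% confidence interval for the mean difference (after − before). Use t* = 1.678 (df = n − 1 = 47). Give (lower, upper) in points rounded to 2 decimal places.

This is a matched-pairs design, so SE = s_d/√n = 1.7/√48 = 0.2454.
Margin = 1.678 × 0.2454 = 0.4118; the interval is 3.4 ± 0.4118 = (2.99, 3.81).

(2.99, 3.81)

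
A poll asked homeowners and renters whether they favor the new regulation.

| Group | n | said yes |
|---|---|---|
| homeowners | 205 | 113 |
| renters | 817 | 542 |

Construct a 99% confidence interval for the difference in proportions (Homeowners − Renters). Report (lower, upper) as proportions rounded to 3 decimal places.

First, p̂₁ = 113/205 = 0.5512; p̂₂ = 542/817 = 0.6634.
The two standard errors are √(0.5512×0.4488/205) = 0.03474 and √(0.6634×0.3366/817) = 0.01653.
Because the samples are independent, SE_diff = √(0.03474² + 0.01653²) = 0.03847.
Using z* = 2.576 for 99%, ME = 2.576 × 0.03847 = 0.09910.
p̂₁ − p̂₂ = -0.1122; interval -0.1122 ± 0.09910 gives (-0.211, -0.013).

(-0.211, -0.013)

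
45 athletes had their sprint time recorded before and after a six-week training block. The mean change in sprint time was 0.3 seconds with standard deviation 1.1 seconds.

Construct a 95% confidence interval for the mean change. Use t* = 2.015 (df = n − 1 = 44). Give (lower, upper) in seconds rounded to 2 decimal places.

This is a matched-pairs design, so SE = s_d/√n = 1.1/√45 = 0.1640.
Margin = 2.015 × 0.1640 = 0.3305; the interval is 0.3 ± 0.3305 = (-0.03, 0.63).

(-0.03, 0.63)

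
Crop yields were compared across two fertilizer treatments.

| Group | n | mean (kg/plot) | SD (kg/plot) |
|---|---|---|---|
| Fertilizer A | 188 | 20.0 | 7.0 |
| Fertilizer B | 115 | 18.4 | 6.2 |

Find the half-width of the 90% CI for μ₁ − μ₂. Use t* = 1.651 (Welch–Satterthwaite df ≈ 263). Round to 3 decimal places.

1.273

Per-group SEs: s₁/√n₁ = 7.0/√188 = 0.5105, s₂/√n₂ = 6.2/√115 = 0.5782.
Unpooled SE of the difference: √(0.26061025 + 0.33431524) = 0.7713.
Margin of error = t* · SE = 1.651 × 0.7713 = 1.2734.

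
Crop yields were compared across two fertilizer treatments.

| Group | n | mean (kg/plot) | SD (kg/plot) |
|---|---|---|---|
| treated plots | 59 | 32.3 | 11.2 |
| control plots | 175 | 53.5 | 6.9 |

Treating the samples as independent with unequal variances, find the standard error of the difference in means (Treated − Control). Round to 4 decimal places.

Standard errors of each mean: 11.2/√59 = 1.4581 and 6.9/√175 = 0.5216.
SE(x̄₁ − x̄₂) = √(1.4581² + 0.5216²) = 1.5486 for independent samples with unequal variances.

1.5486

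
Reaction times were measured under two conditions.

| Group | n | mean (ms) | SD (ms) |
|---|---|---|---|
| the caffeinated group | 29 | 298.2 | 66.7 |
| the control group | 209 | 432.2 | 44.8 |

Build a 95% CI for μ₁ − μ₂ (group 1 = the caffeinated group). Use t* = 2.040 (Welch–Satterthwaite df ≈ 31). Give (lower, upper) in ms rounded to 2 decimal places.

(-160.05, -107.95)

Per-group SEs: s₁/√n₁ = 66.7/√29 = 12.3859, s₂/√n₂ = 44.8/√209 = 3.0989.
Unpooled SE of the difference: √(153.41051881 + 9.60318121) = 12.7677.
Margin of error = t* · SE = 2.040 × 12.7677 = 26.0461.
x̄₁ − x̄₂ = 298.2 − 432.2 = -134.0000.
CI: -134.0000 ± 26.0461 = (-160.05, -107.95).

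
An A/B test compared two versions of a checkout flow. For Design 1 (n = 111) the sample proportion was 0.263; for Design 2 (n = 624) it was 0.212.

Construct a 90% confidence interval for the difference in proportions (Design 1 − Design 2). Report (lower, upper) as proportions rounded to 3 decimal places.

(-0.023, 0.125)

Each SE is √(p̂(1−p̂)/n): √(0.2630·0.7370/111) = 0.04179 and √(0.2120·0.7880/624) = 0.01636.
SE(p̂₁ − p̂₂) = √(SE₁² + SE₂²) = √(0.0017464041 + 0.0002676496) = 0.04488, since the two samples are independent.
At 90% confidence z* = 1.645; margin = 1.645 × 0.04488 = 0.07383.
The difference is 0.2630 − 0.2120 = 0.0510, so the interval is 0.0510 ± 0.07383 = (-0.023, 0.125).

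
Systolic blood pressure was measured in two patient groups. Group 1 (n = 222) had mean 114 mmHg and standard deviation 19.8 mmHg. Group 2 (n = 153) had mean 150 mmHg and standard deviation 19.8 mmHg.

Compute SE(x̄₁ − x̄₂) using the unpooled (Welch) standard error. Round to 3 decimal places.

Per-group SEs: s₁/√n₁ = 19.8/√222 = 1.3289, s₂/√n₂ = 19.8/√153 = 1.6007.
Unpooled SE of the difference: √(1.76597521 + 2.56224049) = 2.0804.

2.080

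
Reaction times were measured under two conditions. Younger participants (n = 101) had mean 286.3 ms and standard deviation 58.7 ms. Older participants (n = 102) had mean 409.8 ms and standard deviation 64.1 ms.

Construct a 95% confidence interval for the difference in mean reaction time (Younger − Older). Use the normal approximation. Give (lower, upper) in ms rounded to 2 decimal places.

(-140.41, -106.59)

SE₁ = s₁/√n₁ = 58.7/√101 = 5.8409; SE₂ = 64.1/√102 = 6.3468.
Independent samples, unequal variances: SE_diff = √(SE₁² + SE₂²) = √(34.11611281 + 40.28187024) = 8.6254.
z* = 1.960, so margin of error = 1.960 × 8.6254 = 16.9058.
Difference in means = 286.3 − 409.8 = -123.5000.
-123.5000 ± 16.9058 → (-140.41, -106.59).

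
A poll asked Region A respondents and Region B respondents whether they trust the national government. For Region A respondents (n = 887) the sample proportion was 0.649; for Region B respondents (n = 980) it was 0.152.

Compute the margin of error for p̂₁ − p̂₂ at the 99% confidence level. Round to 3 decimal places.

0.051

Each SE is √(p̂(1−p̂)/n): √(0.6490·0.3510/887) = 0.01603 and √(0.1520·0.8480/980) = 0.01147.
SE(p̂₁ − p̂₂) = √(SE₁² + SE₂²) = √(0.0002569609 + 0.0001315609) = 0.01971, since the two samples are independent.
At 99% confidence z* = 2.576; margin = 2.576 × 0.01971 = 0.05077.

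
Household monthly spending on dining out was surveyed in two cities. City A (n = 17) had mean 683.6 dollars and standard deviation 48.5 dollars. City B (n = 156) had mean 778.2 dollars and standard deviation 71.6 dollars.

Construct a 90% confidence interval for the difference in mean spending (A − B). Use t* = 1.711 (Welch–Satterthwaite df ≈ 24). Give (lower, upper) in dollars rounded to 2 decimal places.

SE₁ = s₁/√n₁ = 48.5/√17 = 11.7630; SE₂ = 71.6/√156 = 5.7326.
Independent samples, unequal variances: SE_diff = √(SE₁² + SE₂²) = √(138.368169 + 32.86270276) = 13.0855.
t* = 1.711, so margin of error = 1.711 × 13.0855 = 22.3893.
Difference in means = 683.6 − 778.2 = -94.6000.
-94.6000 ± 22.3893 → (-116.99, -72.21).

(-116.99, -72.21)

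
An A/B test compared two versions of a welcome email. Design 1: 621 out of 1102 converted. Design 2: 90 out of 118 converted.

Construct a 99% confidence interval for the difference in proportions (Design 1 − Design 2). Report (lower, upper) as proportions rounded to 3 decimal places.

First, p̂₁ = 621/1102 = 0.5635; p̂₂ = 90/118 = 0.7627.
The two standard errors are √(0.5635×0.4365/1102) = 0.01494 and √(0.7627×0.2373/118) = 0.03916.
Because the samples are independent, SE_diff = √(0.01494² + 0.03916²) = 0.04191.
Using z* = 2.576 for 99%, ME = 2.576 × 0.04191 = 0.10796.
p̂₁ − p̂₂ = -0.1992; interval -0.1992 ± 0.10796 gives (-0.307, -0.091).

(-0.307, -0.091)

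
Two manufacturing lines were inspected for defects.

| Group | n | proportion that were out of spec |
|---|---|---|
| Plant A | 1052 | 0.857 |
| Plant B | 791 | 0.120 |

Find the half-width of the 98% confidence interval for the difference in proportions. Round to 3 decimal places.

Each SE is √(p̂(1−p̂)/n): √(0.8570·0.1430/1052) = 0.01079 and √(0.1200·0.8800/791) = 0.01155.
SE(p̂₁ − p̂₂) = √(SE₁² + SE₂²) = √(0.0001164241 + 0.0001334025) = 0.01581, since the two samples are independent.
At 98% confidence z* = 2.326; margin = 2.326 × 0.01581 = 0.03677.

0.037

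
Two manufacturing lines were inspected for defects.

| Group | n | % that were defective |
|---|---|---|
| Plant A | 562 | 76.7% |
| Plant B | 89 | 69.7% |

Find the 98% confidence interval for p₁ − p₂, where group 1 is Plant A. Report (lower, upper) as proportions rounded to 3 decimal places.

SE₁ = √(p̂₁(1−p̂₁)/n₁) = √(0.7670·0.2330/562) = 0.01783; SE₂ = √(0.6970·0.3030/89) = 0.04871.
Independent samples: SE of the difference = √(SE₁² + SE₂²) = √(0.0003179089 + 0.0023726641) = 0.05187.
z* for 98% confidence is 2.326, so the margin of error is 2.326 × 0.05187 = 0.12065.
Point estimate p̂₁ − p̂₂ = 0.7670 − 0.6970 = 0.0700.
0.0700 ± 0.12065 → (-0.051, 0.191).

(-0.051, 0.191)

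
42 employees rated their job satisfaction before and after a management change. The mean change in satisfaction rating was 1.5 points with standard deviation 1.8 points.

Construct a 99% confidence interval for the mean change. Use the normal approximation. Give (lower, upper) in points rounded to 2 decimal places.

Paired design: SE = s_d/√n = 1.8/√42 = 0.2777.
z* = 2.576; margin of error = 2.576 × 0.2777 = 0.7154.
1.5 ± 0.7154 → (0.78, 2.22).

(0.78, 2.22)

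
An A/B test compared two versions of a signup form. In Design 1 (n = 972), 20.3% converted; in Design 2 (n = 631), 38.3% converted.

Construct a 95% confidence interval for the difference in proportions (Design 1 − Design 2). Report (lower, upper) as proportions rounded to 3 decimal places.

(-0.226, -0.134)

SE₁ = √(p̂₁(1−p̂₁)/n₁) = √(0.2030·0.7970/972) = 0.01290; SE₂ = √(0.3830·0.6170/631) = 0.01935.
Independent samples: SE of the difference = √(SE₁² + SE₂²) = √(0.00016641 + 0.0003744225) = 0.02326.
z* for 95% confidence is 1.960, so the margin of error is 1.960 × 0.02326 = 0.04559.
Point estimate p̂₁ − p̂₂ = 0.2030 − 0.3830 = -0.1800.
-0.1800 ± 0.04559 → (-0.226, -0.134).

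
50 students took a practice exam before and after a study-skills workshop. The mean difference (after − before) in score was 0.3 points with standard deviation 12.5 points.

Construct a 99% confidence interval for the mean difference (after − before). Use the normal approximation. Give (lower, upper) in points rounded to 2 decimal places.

Paired design: SE = s_d/√n = 12.5/√50 = 1.7678.
z* = 2.576; margin of error = 2.576 × 1.7678 = 4.5539.
0.3 ± 4.5539 → (-4.25, 4.85).

(-4.25, 4.85)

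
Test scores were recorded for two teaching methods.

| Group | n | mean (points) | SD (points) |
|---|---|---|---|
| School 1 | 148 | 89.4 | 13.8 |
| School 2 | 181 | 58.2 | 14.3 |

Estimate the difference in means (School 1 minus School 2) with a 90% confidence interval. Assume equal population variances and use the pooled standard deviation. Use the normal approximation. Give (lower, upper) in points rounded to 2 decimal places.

(28.63, 33.77)

s_p = √[((n₁−1)s₁² + (n₂−1)s₂²)/(n₁+n₂−2)] = √[(147·13.8² + 180·14.3²)/327] = 14.0774.
SE = 14.0774·√(1/148 + 1/181) = 1.5601.
With z* = 1.645, margin = 1.645 × 1.5601 = 2.5664.
x̄₁ − x̄₂ = 89.4 − 58.2 = 31.2000; interval 31.2000 ± 2.5664 = (28.63, 33.77).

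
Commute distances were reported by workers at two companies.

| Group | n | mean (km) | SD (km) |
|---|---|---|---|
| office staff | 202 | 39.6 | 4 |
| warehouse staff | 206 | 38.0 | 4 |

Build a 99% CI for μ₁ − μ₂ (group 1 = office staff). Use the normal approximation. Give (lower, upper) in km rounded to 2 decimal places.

(0.58, 2.62)

Per-group SEs: s₁/√n₁ = 4/√202 = 0.2814, s₂/√n₂ = 4/√206 = 0.2787.
Unpooled SE of the difference: √(0.07918596 + 0.07767369) = 0.3961.
Margin of error = z* · SE = 2.576 × 0.3961 = 1.0204.
x̄₁ − x̄₂ = 39.6 − 38.0 = 1.6000.
CI: 1.6000 ± 1.0204 = (0.58, 2.62).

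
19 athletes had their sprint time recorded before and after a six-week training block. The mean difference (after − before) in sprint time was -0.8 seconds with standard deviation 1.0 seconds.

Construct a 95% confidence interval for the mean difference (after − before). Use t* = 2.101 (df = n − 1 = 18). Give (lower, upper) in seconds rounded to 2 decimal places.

This is a matched-pairs design, so SE = s_d/√n = 1.0/√19 = 0.2294.
Margin = 2.101 × 0.2294 = 0.4820; the interval is -0.8 ± 0.4820 = (-1.28, -0.32).

(-1.28, -0.32)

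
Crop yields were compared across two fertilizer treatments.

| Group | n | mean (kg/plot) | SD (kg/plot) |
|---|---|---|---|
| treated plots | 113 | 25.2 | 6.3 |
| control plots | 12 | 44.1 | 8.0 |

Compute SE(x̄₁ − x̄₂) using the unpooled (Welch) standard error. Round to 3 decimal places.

2.384

Per-group SEs: s₁/√n₁ = 6.3/√113 = 0.5927, s₂/√n₂ = 8.0/√12 = 2.3094.
Unpooled SE of the difference: √(0.35129329 + 5.33332836) = 2.3842.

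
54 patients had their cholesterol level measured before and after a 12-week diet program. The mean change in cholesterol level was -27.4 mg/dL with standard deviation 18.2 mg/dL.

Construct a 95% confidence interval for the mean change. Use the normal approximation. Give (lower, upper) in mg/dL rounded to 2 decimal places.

(-32.25, -22.55)

Paired design: SE = s_d/√n = 18.2/√54 = 2.4767.
z* = 1.960; margin of error = 1.960 × 2.4767 = 4.8543.
-27.4 ± 4.8543 → (-32.25, -22.55).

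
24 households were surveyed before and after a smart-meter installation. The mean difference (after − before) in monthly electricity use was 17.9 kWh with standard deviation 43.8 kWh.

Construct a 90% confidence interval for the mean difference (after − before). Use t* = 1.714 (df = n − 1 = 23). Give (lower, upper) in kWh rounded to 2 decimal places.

Paired design: SE = s_d/√n = 43.8/√24 = 8.9406.
t* = 1.714; margin of error = 1.714 × 8.9406 = 15.3242.
17.9 ± 15.3242 → (2.58, 33.22).

(2.58, 33.22)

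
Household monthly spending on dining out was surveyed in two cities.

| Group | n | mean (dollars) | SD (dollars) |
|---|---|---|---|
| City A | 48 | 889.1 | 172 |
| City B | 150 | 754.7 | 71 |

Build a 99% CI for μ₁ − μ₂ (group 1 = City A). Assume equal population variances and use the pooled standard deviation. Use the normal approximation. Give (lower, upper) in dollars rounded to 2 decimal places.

Pooled variance s_p² = [47·172² + 149·71²] / (48+150−2) = 10926.3112, so s_p = 104.5290.
SE_diff = s_p·√(1/n₁ + 1/n₂) = 104.5290·√(1/48 + 1/150) = 17.3342.
z* = 2.576; margin = 2.576 × 17.3342 = 44.6529.
Difference = 889.1 − 754.7 = 134.4000.
134.4000 ± 44.6529 → (89.75, 179.05).

(89.75, 179.05)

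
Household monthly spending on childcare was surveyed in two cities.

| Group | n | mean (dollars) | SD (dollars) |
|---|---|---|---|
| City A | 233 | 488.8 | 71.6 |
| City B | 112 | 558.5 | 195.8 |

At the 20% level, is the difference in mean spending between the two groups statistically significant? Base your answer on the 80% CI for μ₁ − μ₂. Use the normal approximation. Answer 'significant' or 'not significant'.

significant

SE₁ = s₁/√n₁ = 71.6/√233 = 4.6907; SE₂ = 195.8/√112 = 18.5014.
Independent samples, unequal variances: SE_diff = √(SE₁² + SE₂²) = √(22.00266649 + 342.30180196) = 19.0868.
z* = 1.282, so margin of error = 1.282 × 19.0868 = 24.4693.
Difference in means = 488.8 − 558.5 = -69.7000.
-69.7000 ± 24.4693 → (-94.1693, -45.2307).
The interval (-94.1693, -45.2307) does not contain 0, so the difference is significant.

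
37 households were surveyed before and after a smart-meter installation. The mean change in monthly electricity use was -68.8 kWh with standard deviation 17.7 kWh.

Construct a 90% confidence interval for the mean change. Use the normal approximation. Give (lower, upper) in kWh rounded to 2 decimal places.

Paired design: SE = s_d/√n = 17.7/√37 = 2.9099.
z* = 1.645; margin of error = 1.645 × 2.9099 = 4.7868.
-68.8 ± 4.7868 → (-73.59, -64.01).

(-73.59, -64.01)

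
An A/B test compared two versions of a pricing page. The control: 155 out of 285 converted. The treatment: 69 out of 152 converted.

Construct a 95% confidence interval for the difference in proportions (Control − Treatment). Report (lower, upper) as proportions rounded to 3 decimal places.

(-0.008, 0.188)

Sample proportions: 155/285 = 0.5439, 69/152 = 0.4539.
Each SE is √(p̂(1−p̂)/n): √(0.5439·0.4561/285) = 0.02950 and √(0.4539·0.5461/152) = 0.04038.
SE(p̂₁ − p̂₂) = √(SE₁² + SE₂²) = √(0.00087025 + 0.0016305444) = 0.05001, since the two samples are independent.
At 95% confidence z* = 1.960; margin = 1.960 × 0.05001 = 0.09802.
The difference is 0.5439 − 0.4539 = 0.0900, so the interval is 0.0900 ± 0.09802 = (-0.008, 0.188).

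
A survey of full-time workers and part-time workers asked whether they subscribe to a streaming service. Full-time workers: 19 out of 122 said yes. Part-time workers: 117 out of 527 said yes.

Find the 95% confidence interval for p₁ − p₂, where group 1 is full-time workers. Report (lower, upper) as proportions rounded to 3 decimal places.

(-0.140, 0.007)

First, p̂₁ = 19/122 = 0.1557; p̂₂ = 117/527 = 0.2220.
The two standard errors are √(0.1557×0.8443/122) = 0.03283 and √(0.2220×0.7780/527) = 0.01810.
Because the samples are independent, SE_diff = √(0.03283² + 0.01810²) = 0.03749.
Using z* = 1.960 for 95%, ME = 1.960 × 0.03749 = 0.07348.
p̂₁ − p̂₂ = -0.0663; interval -0.0663 ± 0.07348 gives (-0.140, 0.007).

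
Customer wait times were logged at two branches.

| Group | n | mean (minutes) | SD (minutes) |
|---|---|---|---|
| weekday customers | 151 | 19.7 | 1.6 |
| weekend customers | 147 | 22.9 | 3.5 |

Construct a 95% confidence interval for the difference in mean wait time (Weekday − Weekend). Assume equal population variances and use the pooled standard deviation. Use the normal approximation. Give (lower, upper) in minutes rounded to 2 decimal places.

s_p = √[((n₁−1)s₁² + (n₂−1)s₂²)/(n₁+n₂−2)] = √[(150·1.6² + 146·3.5²)/296] = 2.7092.
SE = 2.7092·√(1/151 + 1/147) = 0.3139.
With z* = 1.960, margin = 1.960 × 0.3139 = 0.6152.
x̄₁ − x̄₂ = 19.7 − 22.9 = -3.2000; interval -3.2000 ± 0.6152 = (-3.82, -2.58).

(-3.82, -2.58)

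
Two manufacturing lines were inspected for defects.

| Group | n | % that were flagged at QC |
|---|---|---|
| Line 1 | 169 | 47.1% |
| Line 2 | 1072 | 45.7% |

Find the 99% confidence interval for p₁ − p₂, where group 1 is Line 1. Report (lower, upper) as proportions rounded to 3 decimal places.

Each SE is √(p̂(1−p̂)/n): √(0.4710·0.5290/169) = 0.03840 and √(0.4570·0.5430/1072) = 0.01521.
SE(p̂₁ − p̂₂) = √(SE₁² + SE₂²) = √(0.00147456 + 0.0002313441) = 0.04130, since the two samples are independent.
At 99% confidence z* = 2.576; margin = 2.576 × 0.04130 = 0.10639.
The difference is 0.4710 − 0.4570 = 0.0140, so the interval is 0.0140 ± 0.10639 = (-0.092, 0.120).

(-0.092, 0.120)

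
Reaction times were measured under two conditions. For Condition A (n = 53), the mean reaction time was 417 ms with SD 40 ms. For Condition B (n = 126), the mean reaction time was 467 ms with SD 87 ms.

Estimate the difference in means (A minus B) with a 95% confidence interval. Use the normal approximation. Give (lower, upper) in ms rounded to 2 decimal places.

SE₁ = s₁/√n₁ = 40/√53 = 5.4944; SE₂ = 87/√126 = 7.7506.
Independent samples, unequal variances: SE_diff = √(SE₁² + SE₂²) = √(30.18843136 + 60.07180036) = 9.5005.
z* = 1.960, so margin of error = 1.960 × 9.5005 = 18.6210.
Difference in means = 417 − 467 = -50.0000.
-50.0000 ± 18.6210 → (-68.62, -31.38).

(-68.62, -31.38)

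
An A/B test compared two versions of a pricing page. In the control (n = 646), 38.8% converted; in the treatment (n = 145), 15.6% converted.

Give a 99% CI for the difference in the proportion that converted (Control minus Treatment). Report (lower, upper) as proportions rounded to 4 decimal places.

(0.1400, 0.3240)

SE₁ = √(p̂₁(1−p̂₁)/n₁) = √(0.3880·0.6120/646) = 0.01917; SE₂ = √(0.1560·0.8440/145) = 0.03013.
Independent samples: SE of the difference = √(SE₁² + SE₂²) = √(0.0003674889 + 0.0009078169) = 0.03571.
z* for 99% confidence is 2.576, so the margin of error is 2.576 × 0.03571 = 0.09199.
Point estimate p̂₁ − p̂₂ = 0.3880 − 0.1560 = 0.2320.
0.2320 ± 0.09199 → (0.1400, 0.3240).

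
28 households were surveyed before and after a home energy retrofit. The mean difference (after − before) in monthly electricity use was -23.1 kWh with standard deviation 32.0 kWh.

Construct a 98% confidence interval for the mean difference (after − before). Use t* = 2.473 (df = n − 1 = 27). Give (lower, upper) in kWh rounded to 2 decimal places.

(-38.06, -8.14)

Paired design: SE = s_d/√n = 32.0/√28 = 6.0474.
t* = 2.473; margin of error = 2.473 × 6.0474 = 14.9552.
-23.1 ± 14.9552 → (-38.06, -8.14).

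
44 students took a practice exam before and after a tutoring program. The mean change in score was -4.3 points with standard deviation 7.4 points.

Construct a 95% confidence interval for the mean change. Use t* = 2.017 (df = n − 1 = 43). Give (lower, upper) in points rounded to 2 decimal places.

(-6.55, -2.05)

This is a matched-pairs design, so SE = s_d/√n = 7.4/√44 = 1.1156.
Margin = 2.017 × 1.1156 = 2.2502; the interval is -4.3 ± 2.2502 = (-6.55, -2.05).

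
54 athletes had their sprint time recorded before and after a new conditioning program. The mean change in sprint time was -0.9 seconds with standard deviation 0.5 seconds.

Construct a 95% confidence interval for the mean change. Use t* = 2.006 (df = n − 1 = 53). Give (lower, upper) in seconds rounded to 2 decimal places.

Paired design: SE = s_d/√n = 0.5/√54 = 0.0680.
t* = 2.006; margin of error = 2.006 × 0.0680 = 0.1364.
-0.9 ± 0.1364 → (-1.04, -0.76).

(-1.04, -0.76)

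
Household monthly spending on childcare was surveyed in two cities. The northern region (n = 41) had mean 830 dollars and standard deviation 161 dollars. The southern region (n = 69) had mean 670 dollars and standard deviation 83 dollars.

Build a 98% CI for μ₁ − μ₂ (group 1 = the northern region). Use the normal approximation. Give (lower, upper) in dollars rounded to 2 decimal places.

SE₁ = s₁/√n₁ = 161/√41 = 25.1440; SE₂ = 83/√69 = 9.9920.
Independent samples, unequal variances: SE_diff = √(SE₁² + SE₂²) = √(632.220736 + 99.840064) = 27.0566.
z* = 2.326, so margin of error = 2.326 × 27.0566 = 62.9337.
Difference in means = 830 − 670 = 160.0000.
160.0000 ± 62.9337 → (97.07, 222.93).

(97.07, 222.93)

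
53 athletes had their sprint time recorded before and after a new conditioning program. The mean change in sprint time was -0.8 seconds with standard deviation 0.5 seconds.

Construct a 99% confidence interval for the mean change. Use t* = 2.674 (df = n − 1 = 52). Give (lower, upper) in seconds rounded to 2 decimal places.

This is a matched-pairs design, so SE = s_d/√n = 0.5/√53 = 0.0687.
Margin = 2.674 × 0.0687 = 0.1837; the interval is -0.8 ± 0.1837 = (-0.98, -0.62).

(-0.98, -0.62)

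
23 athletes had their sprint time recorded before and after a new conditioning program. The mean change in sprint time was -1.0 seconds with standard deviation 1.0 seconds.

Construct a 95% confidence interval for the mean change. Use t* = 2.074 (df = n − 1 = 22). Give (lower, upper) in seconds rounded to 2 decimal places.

(-1.43, -0.57)

Paired design: SE = s_d/√n = 1.0/√23 = 0.2085.
t* = 2.074; margin of error = 2.074 × 0.2085 = 0.4324.
-1.0 ± 0.4324 → (-1.43, -0.57).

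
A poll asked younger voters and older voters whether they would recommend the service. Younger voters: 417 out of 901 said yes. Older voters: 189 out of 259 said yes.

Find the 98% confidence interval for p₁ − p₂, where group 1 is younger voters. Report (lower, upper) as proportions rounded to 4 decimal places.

(-0.3418, -0.1920)

Sample proportions: 417/901 = 0.4628, 189/259 = 0.7297.
Each SE is √(p̂(1−p̂)/n): √(0.4628·0.5372/901) = 0.01661 and √(0.7297·0.2703/259) = 0.02760.
SE(p̂₁ − p̂₂) = √(SE₁² + SE₂²) = √(0.0002758921 + 0.00076176) = 0.03221, since the two samples are independent.
At 98% confidence z* = 2.326; margin = 2.326 × 0.03221 = 0.07492.
The difference is 0.4628 − 0.7297 = -0.2669, so the interval is -0.2669 ± 0.07492 = (-0.3418, -0.1920).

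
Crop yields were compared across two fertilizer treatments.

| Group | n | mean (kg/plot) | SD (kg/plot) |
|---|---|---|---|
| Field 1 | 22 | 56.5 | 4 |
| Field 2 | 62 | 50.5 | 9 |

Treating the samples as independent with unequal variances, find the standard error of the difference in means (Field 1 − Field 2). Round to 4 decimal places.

Standard errors of each mean: 4/√22 = 0.8528 and 9/√62 = 1.1430.
SE(x̄₁ − x̄₂) = √(0.8528² + 1.1430²) = 1.4261 for independent samples with unequal variances.

1.4261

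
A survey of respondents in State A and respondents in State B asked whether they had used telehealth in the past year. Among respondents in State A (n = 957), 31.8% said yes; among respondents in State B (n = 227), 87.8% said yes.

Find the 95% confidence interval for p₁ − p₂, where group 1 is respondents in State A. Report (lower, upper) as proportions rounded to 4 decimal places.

(-0.6118, -0.5082)

SE₁ = √(p̂₁(1−p̂₁)/n₁) = √(0.3180·0.6820/957) = 0.01505; SE₂ = √(0.8780·0.1220/227) = 0.02172.
Independent samples: SE of the difference = √(SE₁² + SE₂²) = √(0.0002265025 + 0.0004717584) = 0.02642.
z* for 95% confidence is 1.960, so the margin of error is 1.960 × 0.02642 = 0.05178.
Point estimate p̂₁ − p̂₂ = 0.3180 − 0.8780 = -0.5600.
-0.5600 ± 0.05178 → (-0.6118, -0.5082).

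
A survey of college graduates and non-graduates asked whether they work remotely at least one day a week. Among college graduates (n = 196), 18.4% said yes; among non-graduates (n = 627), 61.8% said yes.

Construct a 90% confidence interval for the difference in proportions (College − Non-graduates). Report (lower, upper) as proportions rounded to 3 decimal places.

Each SE is √(p̂(1−p̂)/n): √(0.1840·0.8160/196) = 0.02768 and √(0.6180·0.3820/627) = 0.01940.
SE(p̂₁ − p̂₂) = √(SE₁² + SE₂²) = √(0.0007661824 + 0.00037636) = 0.03380, since the two samples are independent.
At 90% confidence z* = 1.645; margin = 1.645 × 0.03380 = 0.05560.
The difference is 0.1840 − 0.6180 = -0.4340, so the interval is -0.4340 ± 0.05560 = (-0.490, -0.378).

(-0.490, -0.378)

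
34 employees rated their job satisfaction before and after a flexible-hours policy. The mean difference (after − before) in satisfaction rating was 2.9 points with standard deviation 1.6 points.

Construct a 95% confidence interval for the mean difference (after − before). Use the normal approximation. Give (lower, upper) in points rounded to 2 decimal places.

(2.36, 3.44)

Paired design: SE = s_d/√n = 1.6/√34 = 0.2744.
z* = 1.960; margin of error = 1.960 × 0.2744 = 0.5378.
2.9 ± 0.5378 → (2.36, 3.44).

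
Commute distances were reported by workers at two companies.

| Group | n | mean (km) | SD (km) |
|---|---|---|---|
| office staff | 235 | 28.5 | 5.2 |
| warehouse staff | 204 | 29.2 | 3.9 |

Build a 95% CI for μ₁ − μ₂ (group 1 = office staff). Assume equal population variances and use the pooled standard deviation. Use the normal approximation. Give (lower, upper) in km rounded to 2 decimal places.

(-1.57, 0.17)

s_p = √[((n₁−1)s₁² + (n₂−1)s₂²)/(n₁+n₂−2)] = √[(234·5.2² + 203·3.9²)/437] = 4.6416.
SE = 4.6416·√(1/235 + 1/204) = 0.4442.
With z* = 1.960, margin = 1.960 × 0.4442 = 0.8706.
x̄₁ − x̄₂ = 28.5 − 29.2 = -0.7000; interval -0.7000 ± 0.8706 = (-1.57, 0.17).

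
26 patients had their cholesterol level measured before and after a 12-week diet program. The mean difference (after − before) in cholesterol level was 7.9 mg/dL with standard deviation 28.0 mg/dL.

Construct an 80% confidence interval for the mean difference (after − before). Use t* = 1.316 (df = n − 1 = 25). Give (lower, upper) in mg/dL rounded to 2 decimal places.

(0.67, 15.13)

This is a matched-pairs design, so SE = s_d/√n = 28.0/√26 = 5.4913.
Margin = 1.316 × 5.4913 = 7.2266; the interval is 7.9 ± 7.2266 = (0.67, 15.13).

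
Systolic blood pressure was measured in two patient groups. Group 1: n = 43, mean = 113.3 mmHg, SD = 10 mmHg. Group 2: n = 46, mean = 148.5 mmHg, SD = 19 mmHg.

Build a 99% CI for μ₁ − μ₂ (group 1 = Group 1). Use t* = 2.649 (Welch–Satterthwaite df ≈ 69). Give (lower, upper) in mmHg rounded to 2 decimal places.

Standard errors of each mean: 10/√43 = 1.5250 and 19/√46 = 2.8014.
SE(x̄₁ − x̄₂) = √(1.5250² + 2.8014²) = 3.1896 for independent samples with unequal variances.
With t* = 2.649, the margin is 2.649 × 3.1896 = 8.4493.
x̄₁ − x̄₂ = 113.3 − 148.5 = -35.2000; the interval is -35.2000 ± 8.4493 = (-43.65, -26.75).

(-43.65, -26.75)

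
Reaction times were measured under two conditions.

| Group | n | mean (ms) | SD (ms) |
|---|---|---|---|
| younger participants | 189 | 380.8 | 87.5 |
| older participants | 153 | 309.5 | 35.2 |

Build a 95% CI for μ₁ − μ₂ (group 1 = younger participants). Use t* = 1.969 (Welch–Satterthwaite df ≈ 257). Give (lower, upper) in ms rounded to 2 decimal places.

(57.57, 85.03)

Per-group SEs: s₁/√n₁ = 87.5/√189 = 6.3647, s₂/√n₂ = 35.2/√153 = 2.8458.
Unpooled SE of the difference: √(40.50940609 + 8.09857764) = 6.9719.
Margin of error = t* · SE = 1.969 × 6.9719 = 13.7277.
x̄₁ − x̄₂ = 380.8 − 309.5 = 71.3000.
CI: 71.3000 ± 13.7277 = (57.57, 85.03).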